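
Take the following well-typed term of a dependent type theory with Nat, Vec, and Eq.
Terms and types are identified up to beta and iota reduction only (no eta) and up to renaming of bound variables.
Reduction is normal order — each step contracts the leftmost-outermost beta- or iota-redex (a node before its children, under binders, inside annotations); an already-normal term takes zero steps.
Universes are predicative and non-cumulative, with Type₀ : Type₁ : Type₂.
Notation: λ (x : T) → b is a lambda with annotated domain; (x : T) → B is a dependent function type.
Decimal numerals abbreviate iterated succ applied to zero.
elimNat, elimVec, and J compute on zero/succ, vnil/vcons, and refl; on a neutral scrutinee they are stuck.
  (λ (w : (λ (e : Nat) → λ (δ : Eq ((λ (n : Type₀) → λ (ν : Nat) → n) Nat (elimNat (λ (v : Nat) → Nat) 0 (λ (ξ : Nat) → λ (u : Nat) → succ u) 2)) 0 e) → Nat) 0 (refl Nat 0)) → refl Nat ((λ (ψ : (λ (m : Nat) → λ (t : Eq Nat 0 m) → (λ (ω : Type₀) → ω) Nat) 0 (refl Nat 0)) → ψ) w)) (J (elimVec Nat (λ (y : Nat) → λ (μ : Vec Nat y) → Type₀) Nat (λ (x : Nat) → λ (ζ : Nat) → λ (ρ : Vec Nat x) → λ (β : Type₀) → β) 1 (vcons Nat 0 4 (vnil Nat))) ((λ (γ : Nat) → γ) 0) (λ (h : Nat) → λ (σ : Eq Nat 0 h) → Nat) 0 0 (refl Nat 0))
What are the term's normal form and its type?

reduced normal form:
  refl Nat 0
inferred type:
  Eq Nat 0 0
observation: normalization takes exactly 3 steps under the normal-order strategy.


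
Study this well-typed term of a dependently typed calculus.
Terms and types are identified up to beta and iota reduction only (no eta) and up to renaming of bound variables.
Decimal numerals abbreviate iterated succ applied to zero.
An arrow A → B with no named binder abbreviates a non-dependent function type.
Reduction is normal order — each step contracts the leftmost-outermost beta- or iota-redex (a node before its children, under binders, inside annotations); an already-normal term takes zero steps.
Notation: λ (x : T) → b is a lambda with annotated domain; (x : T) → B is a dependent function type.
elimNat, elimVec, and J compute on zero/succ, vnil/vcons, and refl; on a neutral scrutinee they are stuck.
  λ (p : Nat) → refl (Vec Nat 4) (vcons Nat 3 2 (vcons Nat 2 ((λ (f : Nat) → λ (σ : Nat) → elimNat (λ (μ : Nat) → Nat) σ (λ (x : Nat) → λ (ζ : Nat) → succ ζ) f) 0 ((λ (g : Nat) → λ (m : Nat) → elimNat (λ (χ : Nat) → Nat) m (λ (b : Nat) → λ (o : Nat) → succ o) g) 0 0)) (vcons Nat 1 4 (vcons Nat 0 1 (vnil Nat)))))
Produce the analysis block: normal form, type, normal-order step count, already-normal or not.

normal form:
  λ (p : Nat) → refl (Vec Nat 4) (vcons Nat 3 2 (vcons Nat 2 0 (vcons Nat 1 4 (vcons Nat 0 1 (vnil Nat)))))
the term's type:
  Nat → Eq (Vec Nat 4) (vcons Nat 3 2 (vcons Nat 2 0 (vcons Nat 1 4 (vcons Nat 0 1 (vnil Nat))))) (vcons Nat 3 2 (vcons Nat 2 0 (vcons Nat 1 4 (vcons Nat 0 1 (vnil Nat)))))
normal-order step count: 6
already normal: no
first redex: a beta-redex


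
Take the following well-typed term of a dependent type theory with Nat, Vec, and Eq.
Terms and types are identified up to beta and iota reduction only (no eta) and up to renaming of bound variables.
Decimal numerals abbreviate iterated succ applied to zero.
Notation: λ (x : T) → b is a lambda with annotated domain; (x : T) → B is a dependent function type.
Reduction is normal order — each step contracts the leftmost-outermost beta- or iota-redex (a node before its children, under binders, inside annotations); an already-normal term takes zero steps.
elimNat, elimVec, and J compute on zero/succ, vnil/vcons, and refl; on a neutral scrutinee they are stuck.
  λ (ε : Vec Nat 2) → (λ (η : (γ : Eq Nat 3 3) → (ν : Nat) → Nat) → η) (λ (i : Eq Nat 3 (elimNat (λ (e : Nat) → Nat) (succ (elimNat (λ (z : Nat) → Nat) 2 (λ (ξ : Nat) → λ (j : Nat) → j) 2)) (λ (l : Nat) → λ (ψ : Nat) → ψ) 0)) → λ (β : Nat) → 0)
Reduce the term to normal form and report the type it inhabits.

normal form:
  λ (ε : Vec Nat 2) → λ (η : Eq Nat 3 3) → λ (γ : Nat) → 0
type:
  (ε : Vec Nat 2) → (η : Eq Nat 3 3) → (γ : Nat) → Nat
observation: 9 normal-order steps separate the term from its normal form.


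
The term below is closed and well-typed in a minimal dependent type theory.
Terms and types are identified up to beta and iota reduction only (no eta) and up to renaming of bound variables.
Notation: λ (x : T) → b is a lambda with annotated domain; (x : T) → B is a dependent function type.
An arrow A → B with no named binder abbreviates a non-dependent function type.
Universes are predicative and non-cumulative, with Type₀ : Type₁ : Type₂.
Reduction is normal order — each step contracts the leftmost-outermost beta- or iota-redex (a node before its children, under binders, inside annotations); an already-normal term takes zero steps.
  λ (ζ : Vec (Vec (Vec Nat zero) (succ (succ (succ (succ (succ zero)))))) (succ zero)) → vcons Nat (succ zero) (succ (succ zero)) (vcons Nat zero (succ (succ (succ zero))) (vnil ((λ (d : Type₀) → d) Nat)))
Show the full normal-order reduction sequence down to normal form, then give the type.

normal-order reduction sequence:
  λ (ζ : Vec (Vec (Vec Nat zero) (succ (succ (succ (succ (succ zero)))))) (succ zero)) → vcons Nat (succ zero) (succ (succ zero)) (vcons Nat zero (succ (succ (succ zero))) (vnil ((λ (d : Type₀) → d) Nat)))
  ~> λ (ζ : Vec (Vec (Vec Nat zero) (succ (succ (succ (succ (succ zero)))))) (succ zero)) → vcons Nat (succ zero) (succ (succ zero)) (vcons Nat zero (succ (succ (succ zero))) (vnil Nat))
type:
  Vec (Vec (Vec Nat zero) (succ (succ (succ (succ (succ zero)))))) (succ zero) → Vec Nat (succ (succ zero))


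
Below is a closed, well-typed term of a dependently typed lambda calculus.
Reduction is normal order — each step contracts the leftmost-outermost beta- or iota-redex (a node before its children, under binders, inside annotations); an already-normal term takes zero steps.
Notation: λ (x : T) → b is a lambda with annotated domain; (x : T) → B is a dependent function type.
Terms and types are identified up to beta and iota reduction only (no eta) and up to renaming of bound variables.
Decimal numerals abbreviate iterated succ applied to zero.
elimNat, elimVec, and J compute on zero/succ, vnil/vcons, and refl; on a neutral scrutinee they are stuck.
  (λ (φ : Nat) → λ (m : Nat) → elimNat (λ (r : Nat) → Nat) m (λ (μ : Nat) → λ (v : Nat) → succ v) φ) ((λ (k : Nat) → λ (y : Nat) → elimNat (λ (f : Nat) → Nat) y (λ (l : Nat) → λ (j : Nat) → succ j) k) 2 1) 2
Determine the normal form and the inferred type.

normal form:
  5
type:
  Nat
observation: 21 normal-order steps separate the term from its normal form.


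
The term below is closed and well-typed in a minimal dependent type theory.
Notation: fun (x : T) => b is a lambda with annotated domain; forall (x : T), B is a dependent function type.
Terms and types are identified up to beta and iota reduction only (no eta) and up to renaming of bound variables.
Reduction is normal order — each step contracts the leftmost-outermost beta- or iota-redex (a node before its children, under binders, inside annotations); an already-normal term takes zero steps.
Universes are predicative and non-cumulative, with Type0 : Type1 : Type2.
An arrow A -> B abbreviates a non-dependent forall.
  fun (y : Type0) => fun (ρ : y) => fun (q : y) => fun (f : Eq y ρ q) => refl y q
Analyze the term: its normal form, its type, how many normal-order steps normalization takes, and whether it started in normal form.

normal form:
  fun (y : Type0) => fun (ρ : y) => fun (q : y) => fun (f : Eq y ρ q) => refl y q
the term's type:
  forall (y : Type0), forall (ρ : y), forall (q : y), Eq y ρ q -> Eq y q q
normal-order step count: 0
already normal: yes


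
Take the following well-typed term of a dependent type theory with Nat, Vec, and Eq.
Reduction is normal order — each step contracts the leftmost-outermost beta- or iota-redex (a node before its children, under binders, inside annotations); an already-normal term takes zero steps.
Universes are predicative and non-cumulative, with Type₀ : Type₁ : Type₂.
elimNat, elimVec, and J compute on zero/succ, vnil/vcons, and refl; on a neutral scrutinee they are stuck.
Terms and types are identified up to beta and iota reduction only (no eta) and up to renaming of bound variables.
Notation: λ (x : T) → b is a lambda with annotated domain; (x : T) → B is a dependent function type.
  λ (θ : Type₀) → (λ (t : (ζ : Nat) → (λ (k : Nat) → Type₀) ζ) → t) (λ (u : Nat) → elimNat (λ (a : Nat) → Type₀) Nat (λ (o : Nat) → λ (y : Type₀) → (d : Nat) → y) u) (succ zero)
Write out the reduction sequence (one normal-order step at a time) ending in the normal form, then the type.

normal-order reduction:
  λ (θ : Type₀) → (λ (t : (ζ : Nat) → (λ (k : Nat) → Type₀) ζ) → t) (λ (u : Nat) → elimNat (λ (a : Nat) → Type₀) Nat (λ (o : Nat) → λ (y : Type₀) → (d : Nat) → y) u) (succ zero)
  ~> λ (θ : Type₀) → (λ (t : Nat) → elimNat (λ (ζ : Nat) → Type₀) Nat (λ (k : Nat) → λ (u : Type₀) → (a : Nat) → u) t) (succ zero)
  ~> λ (θ : Type₀) → elimNat (λ (t : Nat) → Type₀) Nat (λ (ζ : Nat) → λ (k : Type₀) → (u : Nat) → k) (succ zero)
  ~> λ (θ : Type₀) → (λ (t : Nat) → λ (ζ : Type₀) → (k : Nat) → ζ) zero (elimNat (λ (u : Nat) → Type₀) Nat (λ (a : Nat) → λ (o : Type₀) → (y : Nat) → o) zero)
  ~> λ (θ : Type₀) → (λ (t : Type₀) → (ζ : Nat) → t) (elimNat (λ (k : Nat) → Type₀) Nat (λ (u : Nat) → λ (a : Type₀) → (o : Nat) → a) zero)
  ~> λ (θ : Type₀) → (t : Nat) → elimNat (λ (ζ : Nat) → Type₀) Nat (λ (k : Nat) → λ (u : Type₀) → (a : Nat) → u) zero
  ~> λ (θ : Type₀) → (t : Nat) → Nat
type:
  (θ : Type₀) → Type₀


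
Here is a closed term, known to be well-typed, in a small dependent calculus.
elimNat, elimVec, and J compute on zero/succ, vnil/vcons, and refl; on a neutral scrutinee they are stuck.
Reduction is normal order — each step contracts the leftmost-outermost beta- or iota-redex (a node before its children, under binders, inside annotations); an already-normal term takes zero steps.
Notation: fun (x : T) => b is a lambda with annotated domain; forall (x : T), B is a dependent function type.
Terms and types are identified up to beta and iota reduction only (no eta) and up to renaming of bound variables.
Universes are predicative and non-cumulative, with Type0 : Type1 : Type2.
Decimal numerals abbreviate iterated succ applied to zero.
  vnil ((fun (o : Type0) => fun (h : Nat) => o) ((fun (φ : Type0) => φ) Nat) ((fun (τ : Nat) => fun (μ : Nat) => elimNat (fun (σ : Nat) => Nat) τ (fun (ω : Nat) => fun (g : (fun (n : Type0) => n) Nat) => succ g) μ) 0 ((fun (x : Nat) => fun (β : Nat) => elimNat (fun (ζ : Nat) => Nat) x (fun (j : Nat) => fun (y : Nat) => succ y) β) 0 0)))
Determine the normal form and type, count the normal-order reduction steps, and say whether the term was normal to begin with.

resulting normal form:
  vnil Nat
inferred type:
  Vec Nat 0
normal-order step count: 3
started in normal form: no
first redex: a beta-redex


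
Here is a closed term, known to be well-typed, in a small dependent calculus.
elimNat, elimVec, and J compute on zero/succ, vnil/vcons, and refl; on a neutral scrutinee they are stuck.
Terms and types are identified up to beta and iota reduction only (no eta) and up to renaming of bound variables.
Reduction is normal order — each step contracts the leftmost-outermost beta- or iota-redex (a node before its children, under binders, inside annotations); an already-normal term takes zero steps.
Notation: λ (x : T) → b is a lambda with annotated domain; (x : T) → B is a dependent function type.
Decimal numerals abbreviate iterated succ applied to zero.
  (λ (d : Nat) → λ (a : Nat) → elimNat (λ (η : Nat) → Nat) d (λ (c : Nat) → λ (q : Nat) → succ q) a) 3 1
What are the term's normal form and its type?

resulting normal form:
  4
inferred type:
  Nat


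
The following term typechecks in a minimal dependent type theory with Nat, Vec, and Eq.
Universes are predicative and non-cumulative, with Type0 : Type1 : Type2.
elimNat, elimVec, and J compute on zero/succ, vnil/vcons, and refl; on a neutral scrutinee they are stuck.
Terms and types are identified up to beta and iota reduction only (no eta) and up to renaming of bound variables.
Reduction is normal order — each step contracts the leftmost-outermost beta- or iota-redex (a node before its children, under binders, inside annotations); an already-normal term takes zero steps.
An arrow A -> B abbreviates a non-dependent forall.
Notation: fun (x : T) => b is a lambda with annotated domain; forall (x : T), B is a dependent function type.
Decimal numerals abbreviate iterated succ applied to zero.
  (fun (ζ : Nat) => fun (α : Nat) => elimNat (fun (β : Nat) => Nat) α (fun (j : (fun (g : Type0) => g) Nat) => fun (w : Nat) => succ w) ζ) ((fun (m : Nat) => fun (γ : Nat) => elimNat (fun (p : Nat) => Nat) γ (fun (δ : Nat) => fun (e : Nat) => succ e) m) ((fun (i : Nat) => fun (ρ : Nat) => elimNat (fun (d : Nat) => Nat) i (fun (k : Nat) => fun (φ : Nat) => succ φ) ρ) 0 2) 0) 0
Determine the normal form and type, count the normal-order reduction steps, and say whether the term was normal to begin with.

resulting normal form:
  2
inferred type:
  Nat
reduction steps (normal order): 28
already normal: no
first contracted redex: a beta-redex


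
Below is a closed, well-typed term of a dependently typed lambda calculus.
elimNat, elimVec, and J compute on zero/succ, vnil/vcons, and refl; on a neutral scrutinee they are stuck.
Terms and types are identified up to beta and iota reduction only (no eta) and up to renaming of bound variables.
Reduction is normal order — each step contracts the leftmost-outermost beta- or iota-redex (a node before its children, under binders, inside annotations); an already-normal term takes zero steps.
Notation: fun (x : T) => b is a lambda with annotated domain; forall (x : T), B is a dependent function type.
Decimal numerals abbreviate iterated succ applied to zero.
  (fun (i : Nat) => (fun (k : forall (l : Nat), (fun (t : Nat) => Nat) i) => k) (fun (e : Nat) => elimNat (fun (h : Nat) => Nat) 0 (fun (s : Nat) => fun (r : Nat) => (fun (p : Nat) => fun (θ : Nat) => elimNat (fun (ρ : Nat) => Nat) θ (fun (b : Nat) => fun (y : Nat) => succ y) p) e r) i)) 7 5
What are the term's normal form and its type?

reduced normal form:
  35
the term's type:
  Nat


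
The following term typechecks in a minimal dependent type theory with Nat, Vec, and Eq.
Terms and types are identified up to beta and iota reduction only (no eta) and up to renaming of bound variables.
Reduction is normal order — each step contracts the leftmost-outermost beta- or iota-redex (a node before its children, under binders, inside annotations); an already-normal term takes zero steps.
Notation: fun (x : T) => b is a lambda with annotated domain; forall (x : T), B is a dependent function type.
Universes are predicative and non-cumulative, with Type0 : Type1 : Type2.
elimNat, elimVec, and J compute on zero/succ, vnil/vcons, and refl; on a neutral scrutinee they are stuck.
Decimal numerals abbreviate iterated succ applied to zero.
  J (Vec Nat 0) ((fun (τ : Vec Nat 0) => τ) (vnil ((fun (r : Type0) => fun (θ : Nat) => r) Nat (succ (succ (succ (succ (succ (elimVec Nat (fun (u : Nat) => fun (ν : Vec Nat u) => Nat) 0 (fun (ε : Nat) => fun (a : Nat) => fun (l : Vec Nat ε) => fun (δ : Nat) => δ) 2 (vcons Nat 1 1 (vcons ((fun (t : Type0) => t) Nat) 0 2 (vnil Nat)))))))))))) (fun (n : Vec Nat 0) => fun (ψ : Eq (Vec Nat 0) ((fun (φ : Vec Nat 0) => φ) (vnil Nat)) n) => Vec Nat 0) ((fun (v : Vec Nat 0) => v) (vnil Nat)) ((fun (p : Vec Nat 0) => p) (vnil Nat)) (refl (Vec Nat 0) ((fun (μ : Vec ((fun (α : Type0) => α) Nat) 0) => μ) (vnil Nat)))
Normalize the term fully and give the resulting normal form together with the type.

resulting normal form:
  vnil Nat
the term's type:
  Vec Nat 0
observation: the leftmost-outermost redex is a J iota-redex, and normalization takes 2 steps.


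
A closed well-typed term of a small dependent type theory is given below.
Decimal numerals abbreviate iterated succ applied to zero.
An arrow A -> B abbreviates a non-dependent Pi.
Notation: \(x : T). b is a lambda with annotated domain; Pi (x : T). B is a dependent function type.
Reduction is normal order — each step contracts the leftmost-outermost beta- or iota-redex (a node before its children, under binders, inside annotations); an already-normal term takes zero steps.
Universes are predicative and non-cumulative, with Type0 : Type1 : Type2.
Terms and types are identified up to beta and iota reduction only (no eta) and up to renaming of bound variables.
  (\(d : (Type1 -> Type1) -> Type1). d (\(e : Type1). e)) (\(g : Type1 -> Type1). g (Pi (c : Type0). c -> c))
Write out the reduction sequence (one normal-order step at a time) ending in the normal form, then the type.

normal-order reduction sequence:
  (\(d : (Type1 -> Type1) -> Type1). d (\(e : Type1). e)) (\(g : Type1 -> Type1). g (Pi (c : Type0). c -> c))
  ~> (\(d : Type1 -> Type1). d (Pi (e : Type0). e -> e)) (\(g : Type1). g)
  ~> (\(d : Type1). d) (Pi (e : Type0). e -> e)
  ~> Pi (d : Type0). d -> d
inferred type:
  Type1


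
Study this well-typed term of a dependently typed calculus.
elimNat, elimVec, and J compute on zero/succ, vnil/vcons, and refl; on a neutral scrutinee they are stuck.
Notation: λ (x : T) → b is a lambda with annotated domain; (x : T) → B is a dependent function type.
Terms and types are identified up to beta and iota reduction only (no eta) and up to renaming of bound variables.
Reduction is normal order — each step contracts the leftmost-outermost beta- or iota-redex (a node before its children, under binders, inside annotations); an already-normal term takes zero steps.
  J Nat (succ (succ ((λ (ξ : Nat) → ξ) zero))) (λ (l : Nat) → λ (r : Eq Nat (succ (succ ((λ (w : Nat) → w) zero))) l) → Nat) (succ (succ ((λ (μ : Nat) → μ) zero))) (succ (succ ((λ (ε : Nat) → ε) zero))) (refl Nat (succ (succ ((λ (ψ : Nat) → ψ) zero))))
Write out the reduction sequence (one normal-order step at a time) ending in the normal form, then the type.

reduction (normal order):
  J Nat (succ (succ ((λ (ξ : Nat) → ξ) zero))) (λ (l : Nat) → λ (r : Eq Nat (succ (succ ((λ (w : Nat) → w) zero))) l) → Nat) (succ (succ ((λ (μ : Nat) → μ) zero))) (succ (succ ((λ (ε : Nat) → ε) zero))) (refl Nat (succ (succ ((λ (ψ : Nat) → ψ) zero))))
  ~> succ (succ ((λ (ξ : Nat) → ξ) zero))
  ~> succ (succ zero)
inferred type:
  Nat


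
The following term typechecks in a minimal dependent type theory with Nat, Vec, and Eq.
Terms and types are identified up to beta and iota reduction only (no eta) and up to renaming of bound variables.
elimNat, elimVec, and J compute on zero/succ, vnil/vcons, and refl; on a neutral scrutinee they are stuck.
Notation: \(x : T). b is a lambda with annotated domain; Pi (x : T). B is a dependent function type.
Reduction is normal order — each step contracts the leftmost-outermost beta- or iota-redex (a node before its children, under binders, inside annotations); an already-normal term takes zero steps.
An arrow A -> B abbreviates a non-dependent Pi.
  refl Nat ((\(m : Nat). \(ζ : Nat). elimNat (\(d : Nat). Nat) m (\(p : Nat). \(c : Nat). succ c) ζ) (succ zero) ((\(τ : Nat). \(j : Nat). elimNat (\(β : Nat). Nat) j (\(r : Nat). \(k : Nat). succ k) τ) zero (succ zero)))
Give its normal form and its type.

resulting normal form:
  refl Nat (succ (succ zero))
the term's type:
  Eq Nat (succ (succ zero)) (succ (succ zero))
observation: contracting a beta-redex first, the term normalizes in 9 steps.


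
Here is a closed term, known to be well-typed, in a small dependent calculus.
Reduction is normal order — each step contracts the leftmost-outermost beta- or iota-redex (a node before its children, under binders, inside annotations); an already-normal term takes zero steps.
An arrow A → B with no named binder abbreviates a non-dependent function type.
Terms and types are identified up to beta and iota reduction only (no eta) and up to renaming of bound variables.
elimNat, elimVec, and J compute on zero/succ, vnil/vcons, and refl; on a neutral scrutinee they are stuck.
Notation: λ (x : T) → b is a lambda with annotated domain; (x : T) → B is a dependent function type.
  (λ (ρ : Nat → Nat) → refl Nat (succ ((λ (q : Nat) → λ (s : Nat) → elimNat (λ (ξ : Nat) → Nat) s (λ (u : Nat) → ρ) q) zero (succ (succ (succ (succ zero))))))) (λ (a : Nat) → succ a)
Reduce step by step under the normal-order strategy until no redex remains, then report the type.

normal-order reduction:
  (λ (ρ : Nat → Nat) → refl Nat (succ ((λ (q : Nat) → λ (s : Nat) → elimNat (λ (ξ : Nat) → Nat) s (λ (u : Nat) → ρ) q) zero (succ (succ (succ (succ zero))))))) (λ (a : Nat) → succ a)
  ~> refl Nat (succ ((λ (ρ : Nat) → λ (q : Nat) → elimNat (λ (s : Nat) → Nat) q (λ (ξ : Nat) → λ (u : Nat) → succ u) ρ) zero (succ (succ (succ (succ zero))))))
  ~> refl Nat (succ ((λ (ρ : Nat) → elimNat (λ (q : Nat) → Nat) ρ (λ (s : Nat) → λ (ξ : Nat) → succ ξ) zero) (succ (succ (succ (succ zero))))))
  ~> refl Nat (succ (elimNat (λ (ρ : Nat) → Nat) (succ (succ (succ (succ zero)))) (λ (q : Nat) → λ (s : Nat) → succ s) zero))
  ~> refl Nat (succ (succ (succ (succ (succ zero)))))
type:
  Eq Nat (succ (succ (succ (succ (succ zero))))) (succ (succ (succ (succ (succ zero)))))


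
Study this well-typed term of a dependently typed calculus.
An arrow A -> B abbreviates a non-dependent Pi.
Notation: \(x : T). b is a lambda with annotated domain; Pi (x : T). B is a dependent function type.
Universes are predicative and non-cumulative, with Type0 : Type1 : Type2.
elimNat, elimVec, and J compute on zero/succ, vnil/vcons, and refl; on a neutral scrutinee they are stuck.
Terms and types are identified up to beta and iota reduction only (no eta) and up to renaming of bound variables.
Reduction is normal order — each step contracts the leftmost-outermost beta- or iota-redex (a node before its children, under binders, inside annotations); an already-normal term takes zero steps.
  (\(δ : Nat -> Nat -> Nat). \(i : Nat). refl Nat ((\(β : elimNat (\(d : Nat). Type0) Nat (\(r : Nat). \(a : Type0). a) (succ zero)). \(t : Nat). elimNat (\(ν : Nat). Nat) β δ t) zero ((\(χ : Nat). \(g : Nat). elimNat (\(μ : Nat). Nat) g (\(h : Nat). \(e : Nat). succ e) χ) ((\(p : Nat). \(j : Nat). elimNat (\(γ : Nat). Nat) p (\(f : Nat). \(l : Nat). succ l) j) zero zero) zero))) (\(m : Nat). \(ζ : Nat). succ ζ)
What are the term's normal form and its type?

resulting normal form:
  \(δ : Nat). refl Nat zero
the term's type:
  Nat -> Eq Nat zero zero
observation: the first redex contracted is a beta-redex; the normal form is reached in 10 normal-order steps.


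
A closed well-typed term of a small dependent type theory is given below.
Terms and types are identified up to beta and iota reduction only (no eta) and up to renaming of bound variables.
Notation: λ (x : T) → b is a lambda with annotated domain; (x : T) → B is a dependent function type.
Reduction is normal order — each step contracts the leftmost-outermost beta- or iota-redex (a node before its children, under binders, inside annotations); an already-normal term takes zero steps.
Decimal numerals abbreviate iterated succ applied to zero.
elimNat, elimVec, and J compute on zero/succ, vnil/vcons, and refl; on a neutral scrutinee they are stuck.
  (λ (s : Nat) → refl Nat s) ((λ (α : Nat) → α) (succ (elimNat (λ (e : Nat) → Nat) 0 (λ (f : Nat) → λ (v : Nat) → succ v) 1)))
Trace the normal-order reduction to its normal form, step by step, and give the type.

reduction (normal order):
  (λ (s : Nat) → refl Nat s) ((λ (α : Nat) → α) (succ (elimNat (λ (e : Nat) → Nat) 0 (λ (f : Nat) → λ (v : Nat) → succ v) 1)))
  ~> refl Nat ((λ (s : Nat) → s) (succ (elimNat (λ (α : Nat) → Nat) 0 (λ (e : Nat) → λ (f : Nat) → succ f) 1)))
  ~> refl Nat (succ (elimNat (λ (s : Nat) → Nat) 0 (λ (α : Nat) → λ (e : Nat) → succ e) 1))
  ~> refl Nat (succ ((λ (s : Nat) → λ (α : Nat) → succ α) 0 (elimNat (λ (e : Nat) → Nat) 0 (λ (f : Nat) → λ (v : Nat) → succ v) 0)))
  ~> refl Nat (succ ((λ (s : Nat) → succ s) (elimNat (λ (α : Nat) → Nat) 0 (λ (e : Nat) → λ (f : Nat) → succ f) 0)))
  ~> refl Nat (succ (succ (elimNat (λ (s : Nat) → Nat) 0 (λ (α : Nat) → λ (e : Nat) → succ e) 0)))
  ~> refl Nat 2
type:
  Eq Nat 2 2


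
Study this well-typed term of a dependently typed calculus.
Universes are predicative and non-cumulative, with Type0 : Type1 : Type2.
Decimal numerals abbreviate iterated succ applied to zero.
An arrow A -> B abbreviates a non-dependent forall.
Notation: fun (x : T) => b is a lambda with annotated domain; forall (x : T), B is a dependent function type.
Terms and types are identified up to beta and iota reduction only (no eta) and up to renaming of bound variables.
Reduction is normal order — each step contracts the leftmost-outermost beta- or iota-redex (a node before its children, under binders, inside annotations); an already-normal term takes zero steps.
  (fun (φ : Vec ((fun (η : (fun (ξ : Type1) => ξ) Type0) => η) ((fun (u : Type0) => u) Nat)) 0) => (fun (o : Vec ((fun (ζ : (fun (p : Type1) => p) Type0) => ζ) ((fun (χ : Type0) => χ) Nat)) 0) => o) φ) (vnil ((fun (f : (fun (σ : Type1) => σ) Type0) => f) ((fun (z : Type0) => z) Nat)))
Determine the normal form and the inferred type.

resulting normal form:
  vnil Nat
type:
  Vec Nat 0
observation: reduction starts at a beta-redex, and 4 normal-order steps reach the normal form.


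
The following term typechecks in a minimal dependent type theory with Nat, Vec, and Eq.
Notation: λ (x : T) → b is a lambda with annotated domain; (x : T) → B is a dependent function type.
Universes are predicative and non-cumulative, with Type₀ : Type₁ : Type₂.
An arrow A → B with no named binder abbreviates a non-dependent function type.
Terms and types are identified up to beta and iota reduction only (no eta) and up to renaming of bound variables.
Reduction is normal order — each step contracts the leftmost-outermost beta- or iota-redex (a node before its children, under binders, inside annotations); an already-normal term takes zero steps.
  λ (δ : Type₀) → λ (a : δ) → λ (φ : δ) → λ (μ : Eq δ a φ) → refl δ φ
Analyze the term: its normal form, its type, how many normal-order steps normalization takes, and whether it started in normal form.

normal form:
  λ (δ : Type₀) → λ (a : δ) → λ (φ : δ) → λ (μ : Eq δ a φ) → refl δ φ
the term's type:
  (δ : Type₀) → (a : δ) → (φ : δ) → Eq δ a φ → Eq δ φ φ
normal-order step count: 0
term was already normal: yes


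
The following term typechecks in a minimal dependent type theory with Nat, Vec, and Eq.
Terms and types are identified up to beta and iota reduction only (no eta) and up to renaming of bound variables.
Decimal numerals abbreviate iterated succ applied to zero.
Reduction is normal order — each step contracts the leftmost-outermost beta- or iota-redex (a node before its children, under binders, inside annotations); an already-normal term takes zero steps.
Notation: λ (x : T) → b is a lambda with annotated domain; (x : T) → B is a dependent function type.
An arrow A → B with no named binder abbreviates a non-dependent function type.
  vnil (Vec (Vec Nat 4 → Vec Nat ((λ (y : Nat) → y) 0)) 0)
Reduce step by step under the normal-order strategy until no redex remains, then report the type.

normal-order reduction sequence:
  vnil (Vec (Vec Nat 4 → Vec Nat ((λ (y : Nat) → y) 0)) 0)
  ~> vnil (Vec (Vec Nat 4 → Vec Nat 0) 0)
inferred type:
  Vec (Vec (Vec Nat 4 → Vec Nat 0) 0) 0


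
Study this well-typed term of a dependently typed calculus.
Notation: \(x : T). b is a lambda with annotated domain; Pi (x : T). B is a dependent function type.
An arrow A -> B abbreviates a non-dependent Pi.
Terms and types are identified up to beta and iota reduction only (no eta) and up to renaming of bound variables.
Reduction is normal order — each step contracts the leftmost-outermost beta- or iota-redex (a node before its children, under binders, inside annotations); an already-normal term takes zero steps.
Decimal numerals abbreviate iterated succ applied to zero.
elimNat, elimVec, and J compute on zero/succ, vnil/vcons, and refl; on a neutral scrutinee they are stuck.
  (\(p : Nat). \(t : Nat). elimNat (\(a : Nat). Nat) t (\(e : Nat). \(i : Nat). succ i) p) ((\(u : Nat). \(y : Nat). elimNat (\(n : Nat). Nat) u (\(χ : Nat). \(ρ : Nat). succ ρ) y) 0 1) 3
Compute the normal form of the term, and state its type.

reduced normal form:
  4
the term's type:
  Nat
observation: normalization takes exactly 12 steps under the normal-order strategy.


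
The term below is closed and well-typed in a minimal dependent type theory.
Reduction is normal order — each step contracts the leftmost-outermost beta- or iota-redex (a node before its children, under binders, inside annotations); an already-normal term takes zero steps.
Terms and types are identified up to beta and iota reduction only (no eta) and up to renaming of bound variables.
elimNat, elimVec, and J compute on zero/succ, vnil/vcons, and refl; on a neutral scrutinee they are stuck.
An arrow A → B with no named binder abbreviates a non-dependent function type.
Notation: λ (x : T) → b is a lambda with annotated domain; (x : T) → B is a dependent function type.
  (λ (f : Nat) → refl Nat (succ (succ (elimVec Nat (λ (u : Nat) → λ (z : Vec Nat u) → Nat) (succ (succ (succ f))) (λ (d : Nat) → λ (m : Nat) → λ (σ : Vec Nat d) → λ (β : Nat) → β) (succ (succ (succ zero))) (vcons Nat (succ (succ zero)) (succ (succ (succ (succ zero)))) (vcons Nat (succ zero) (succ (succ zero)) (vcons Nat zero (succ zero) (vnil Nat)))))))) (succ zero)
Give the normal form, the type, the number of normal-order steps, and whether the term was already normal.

reduced normal form:
  refl Nat (succ (succ (succ (succ (succ (succ zero))))))
inferred type:
  Eq Nat (succ (succ (succ (succ (succ (succ zero)))))) (succ (succ (succ (succ (succ (succ zero))))))
reduction steps (normal order): 17
term was already normal: no
first contracted redex: a beta-redex


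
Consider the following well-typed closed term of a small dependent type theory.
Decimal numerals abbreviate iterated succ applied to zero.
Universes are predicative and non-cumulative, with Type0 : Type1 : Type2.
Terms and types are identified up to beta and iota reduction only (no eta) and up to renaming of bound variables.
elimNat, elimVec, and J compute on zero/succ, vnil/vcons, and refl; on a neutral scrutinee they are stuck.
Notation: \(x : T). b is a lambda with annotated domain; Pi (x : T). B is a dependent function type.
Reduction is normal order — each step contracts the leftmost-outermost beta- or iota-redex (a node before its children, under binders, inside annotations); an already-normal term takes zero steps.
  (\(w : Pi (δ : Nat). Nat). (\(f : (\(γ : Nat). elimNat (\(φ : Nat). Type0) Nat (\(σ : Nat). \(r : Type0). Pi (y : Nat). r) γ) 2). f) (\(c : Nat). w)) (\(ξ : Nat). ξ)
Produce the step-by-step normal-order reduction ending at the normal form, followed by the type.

reduction (normal order):
  (\(w : Pi (δ : Nat). Nat). (\(f : (\(γ : Nat). elimNat (\(φ : Nat). Type0) Nat (\(σ : Nat). \(r : Type0). Pi (y : Nat). r) γ) 2). f) (\(c : Nat). w)) (\(ξ : Nat). ξ)
  ~> (\(w : (\(δ : Nat). elimNat (\(f : Nat). Type0) Nat (\(γ : Nat). \(φ : Type0). Pi (σ : Nat). φ) δ) 2). w) (\(r : Nat). \(y : Nat). y)
  ~> \(w : Nat). \(δ : Nat). δ
type:
  Pi (w : Nat). Pi (δ : Nat). Nat


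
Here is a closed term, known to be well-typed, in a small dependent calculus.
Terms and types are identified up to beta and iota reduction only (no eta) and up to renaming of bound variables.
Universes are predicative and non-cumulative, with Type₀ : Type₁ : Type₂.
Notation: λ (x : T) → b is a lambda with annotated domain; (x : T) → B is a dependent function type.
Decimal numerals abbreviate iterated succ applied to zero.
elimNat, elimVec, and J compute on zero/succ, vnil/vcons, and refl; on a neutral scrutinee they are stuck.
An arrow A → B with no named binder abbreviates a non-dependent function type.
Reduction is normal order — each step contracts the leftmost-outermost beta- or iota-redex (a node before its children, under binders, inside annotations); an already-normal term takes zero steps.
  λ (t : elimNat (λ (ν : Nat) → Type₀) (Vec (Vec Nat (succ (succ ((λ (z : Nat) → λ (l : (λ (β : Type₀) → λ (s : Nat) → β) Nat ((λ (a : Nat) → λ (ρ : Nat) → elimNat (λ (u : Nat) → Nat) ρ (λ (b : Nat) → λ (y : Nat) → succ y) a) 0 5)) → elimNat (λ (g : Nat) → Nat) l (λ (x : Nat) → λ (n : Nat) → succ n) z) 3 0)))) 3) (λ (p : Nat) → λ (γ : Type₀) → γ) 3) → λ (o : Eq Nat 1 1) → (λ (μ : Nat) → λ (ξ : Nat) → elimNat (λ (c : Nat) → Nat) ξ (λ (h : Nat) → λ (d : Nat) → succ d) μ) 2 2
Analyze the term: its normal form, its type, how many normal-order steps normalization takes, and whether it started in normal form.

reduced normal form:
  λ (t : Vec (Vec Nat 5) 3) → λ (ν : Eq Nat 1 1) → 4
the term's type:
  Vec (Vec Nat 5) 3 → Eq Nat 1 1 → Nat
steps to reach normal form (normal order): 31
term was already normal: no
first contracted redex: an elimNat iota-redex


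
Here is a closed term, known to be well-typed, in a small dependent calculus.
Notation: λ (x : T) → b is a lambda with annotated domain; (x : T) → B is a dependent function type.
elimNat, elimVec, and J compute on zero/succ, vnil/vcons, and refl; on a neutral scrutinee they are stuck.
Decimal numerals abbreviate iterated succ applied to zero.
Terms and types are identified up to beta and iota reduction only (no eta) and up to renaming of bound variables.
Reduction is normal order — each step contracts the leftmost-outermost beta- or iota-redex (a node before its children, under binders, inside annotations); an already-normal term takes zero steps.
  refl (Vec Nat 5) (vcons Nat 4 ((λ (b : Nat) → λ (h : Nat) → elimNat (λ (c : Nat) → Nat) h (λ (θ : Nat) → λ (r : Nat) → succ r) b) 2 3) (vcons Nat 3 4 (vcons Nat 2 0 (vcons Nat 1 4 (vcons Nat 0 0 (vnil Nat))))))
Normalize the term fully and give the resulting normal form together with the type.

reduced normal form:
  refl (Vec Nat 5) (vcons Nat 4 5 (vcons Nat 3 4 (vcons Nat 2 0 (vcons Nat 1 4 (vcons Nat 0 0 (vnil Nat))))))
inferred type:
  Eq (Vec Nat 5) (vcons Nat 4 5 (vcons Nat 3 4 (vcons Nat 2 0 (vcons Nat 1 4 (vcons Nat 0 0 (vnil Nat)))))) (vcons Nat 4 5 (vcons Nat 3 4 (vcons Nat 2 0 (vcons Nat 1 4 (vcons Nat 0 0 (vnil Nat))))))


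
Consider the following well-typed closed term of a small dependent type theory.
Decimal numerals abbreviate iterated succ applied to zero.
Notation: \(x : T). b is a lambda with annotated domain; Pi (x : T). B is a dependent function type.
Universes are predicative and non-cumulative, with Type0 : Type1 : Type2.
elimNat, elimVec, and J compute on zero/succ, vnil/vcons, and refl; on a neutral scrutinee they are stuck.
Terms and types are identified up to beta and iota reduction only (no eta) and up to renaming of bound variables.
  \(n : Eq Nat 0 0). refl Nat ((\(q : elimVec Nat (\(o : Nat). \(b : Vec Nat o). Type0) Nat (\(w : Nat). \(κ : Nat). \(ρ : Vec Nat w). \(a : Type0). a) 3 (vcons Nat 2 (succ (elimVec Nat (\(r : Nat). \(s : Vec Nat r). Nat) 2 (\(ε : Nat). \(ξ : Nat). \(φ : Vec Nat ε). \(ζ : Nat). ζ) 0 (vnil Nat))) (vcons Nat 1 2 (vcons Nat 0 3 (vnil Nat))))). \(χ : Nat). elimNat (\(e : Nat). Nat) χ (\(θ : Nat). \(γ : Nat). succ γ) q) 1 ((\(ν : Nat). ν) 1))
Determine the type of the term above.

type:
  Pi (n : Eq Nat 0 0). Eq Nat 2 2


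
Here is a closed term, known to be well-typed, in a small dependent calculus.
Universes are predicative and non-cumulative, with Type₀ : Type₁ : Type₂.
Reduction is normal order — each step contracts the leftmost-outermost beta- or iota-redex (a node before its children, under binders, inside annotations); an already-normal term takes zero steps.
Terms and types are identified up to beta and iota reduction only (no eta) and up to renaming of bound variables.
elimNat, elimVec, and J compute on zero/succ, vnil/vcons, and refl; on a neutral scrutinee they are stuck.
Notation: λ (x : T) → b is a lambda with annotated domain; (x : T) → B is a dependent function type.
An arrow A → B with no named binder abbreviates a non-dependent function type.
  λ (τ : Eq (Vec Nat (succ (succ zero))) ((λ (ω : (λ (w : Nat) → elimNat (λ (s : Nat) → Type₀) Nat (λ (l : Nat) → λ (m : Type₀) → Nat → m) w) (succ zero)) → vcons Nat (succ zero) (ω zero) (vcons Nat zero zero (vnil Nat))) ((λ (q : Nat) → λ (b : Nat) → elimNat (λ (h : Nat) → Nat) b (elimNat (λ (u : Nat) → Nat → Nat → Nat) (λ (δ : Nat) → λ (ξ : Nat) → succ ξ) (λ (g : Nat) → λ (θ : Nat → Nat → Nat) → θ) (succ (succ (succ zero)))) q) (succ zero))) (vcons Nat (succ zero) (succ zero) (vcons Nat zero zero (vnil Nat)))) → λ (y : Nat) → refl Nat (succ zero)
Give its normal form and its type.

normal form:
  λ (τ : Eq (Vec Nat (succ (succ zero))) (vcons Nat (succ zero) (succ zero) (vcons Nat zero zero (vnil Nat))) (vcons Nat (succ zero) (succ zero) (vcons Nat zero zero (vnil Nat)))) → λ (ω : Nat) → refl Nat (succ zero)
type:
  Eq (Vec Nat (succ (succ zero))) (vcons Nat (succ zero) (succ zero) (vcons Nat zero zero (vnil Nat))) (vcons Nat (succ zero) (succ zero) (vcons Nat zero zero (vnil Nat))) → Nat → Eq Nat (succ zero) (succ zero)


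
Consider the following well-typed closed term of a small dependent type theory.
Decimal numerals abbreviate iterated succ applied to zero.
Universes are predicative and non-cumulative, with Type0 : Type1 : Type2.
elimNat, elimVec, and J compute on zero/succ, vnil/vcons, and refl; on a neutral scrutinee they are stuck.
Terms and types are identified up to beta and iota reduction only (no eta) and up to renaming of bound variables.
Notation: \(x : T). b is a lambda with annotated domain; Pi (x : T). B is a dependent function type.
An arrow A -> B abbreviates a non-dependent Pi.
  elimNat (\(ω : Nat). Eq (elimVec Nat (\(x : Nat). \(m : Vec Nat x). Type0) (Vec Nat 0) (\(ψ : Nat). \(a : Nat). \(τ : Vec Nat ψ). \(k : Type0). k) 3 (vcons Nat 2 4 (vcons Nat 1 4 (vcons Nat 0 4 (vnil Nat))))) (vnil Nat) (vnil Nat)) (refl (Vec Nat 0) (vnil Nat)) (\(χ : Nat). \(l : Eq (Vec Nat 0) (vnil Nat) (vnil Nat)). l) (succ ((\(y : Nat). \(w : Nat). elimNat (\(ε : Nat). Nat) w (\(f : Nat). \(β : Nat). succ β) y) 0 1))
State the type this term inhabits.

type:
  Eq (Vec Nat 0) (vnil Nat) (vnil Nat)


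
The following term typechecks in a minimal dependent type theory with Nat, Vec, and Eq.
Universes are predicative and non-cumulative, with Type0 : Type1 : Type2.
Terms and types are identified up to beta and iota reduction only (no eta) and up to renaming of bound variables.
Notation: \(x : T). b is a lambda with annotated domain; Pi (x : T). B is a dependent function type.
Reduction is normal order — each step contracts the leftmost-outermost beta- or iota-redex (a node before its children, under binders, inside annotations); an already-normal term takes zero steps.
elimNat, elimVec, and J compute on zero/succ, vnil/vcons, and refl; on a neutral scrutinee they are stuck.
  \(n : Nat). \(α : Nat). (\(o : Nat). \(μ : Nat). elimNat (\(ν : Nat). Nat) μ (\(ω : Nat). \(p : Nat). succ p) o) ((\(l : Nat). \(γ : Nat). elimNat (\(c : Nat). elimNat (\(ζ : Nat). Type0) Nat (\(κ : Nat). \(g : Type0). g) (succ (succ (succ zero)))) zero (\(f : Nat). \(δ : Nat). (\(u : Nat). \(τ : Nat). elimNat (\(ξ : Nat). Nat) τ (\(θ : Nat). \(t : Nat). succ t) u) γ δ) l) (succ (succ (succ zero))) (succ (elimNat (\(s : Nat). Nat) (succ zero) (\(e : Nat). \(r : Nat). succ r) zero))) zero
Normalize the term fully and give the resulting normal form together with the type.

reduced normal form:
  \(n : Nat). \(α : Nat). succ (succ (succ (succ (succ (succ zero)))))
inferred type:
  Pi (n : Nat). Pi (α : Nat). Nat
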